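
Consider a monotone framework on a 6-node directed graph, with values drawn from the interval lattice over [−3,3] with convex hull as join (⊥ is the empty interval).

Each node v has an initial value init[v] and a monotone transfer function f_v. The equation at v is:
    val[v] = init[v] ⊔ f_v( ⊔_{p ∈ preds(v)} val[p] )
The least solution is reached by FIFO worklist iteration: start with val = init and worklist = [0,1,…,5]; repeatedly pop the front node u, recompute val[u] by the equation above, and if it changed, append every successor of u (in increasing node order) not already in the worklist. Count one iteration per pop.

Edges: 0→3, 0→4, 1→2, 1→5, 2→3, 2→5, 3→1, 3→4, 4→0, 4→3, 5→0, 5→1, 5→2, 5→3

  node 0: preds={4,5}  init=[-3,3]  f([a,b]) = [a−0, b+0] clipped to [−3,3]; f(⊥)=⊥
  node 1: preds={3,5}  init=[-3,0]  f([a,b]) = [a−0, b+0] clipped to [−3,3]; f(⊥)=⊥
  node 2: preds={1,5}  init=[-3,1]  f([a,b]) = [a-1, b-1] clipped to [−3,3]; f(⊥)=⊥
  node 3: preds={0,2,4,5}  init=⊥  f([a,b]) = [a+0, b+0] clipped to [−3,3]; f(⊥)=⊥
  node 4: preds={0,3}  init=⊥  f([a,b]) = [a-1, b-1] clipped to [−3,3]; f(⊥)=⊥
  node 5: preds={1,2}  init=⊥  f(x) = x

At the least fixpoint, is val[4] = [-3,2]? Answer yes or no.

Worklist (15 pops):
  #1 pop 0: in=⊥ → [-3,3] (no change)
  #2 pop 1: in=⊥ → [-3,0] (no change)
  #3 pop 2: in=[-3,0] → [-3,1] (no change)
  #4 pop 3: in=[-3,3] → [-3,3] (was ⊥); enqueue [1]
  #5 pop 4: in=[-3,3] → [-3,2] (was ⊥); enqueue [0,3]
  #6 pop 5: in=[-3,1] → [-3,1] (was ⊥); enqueue [2]
  #7 pop 1: in=[-3,3] → [-3,3] (was [-3,0]); enqueue [5]
  #8 pop 0: in=[-3,2] → [-3,3] (no change)
  #9 pop 3: in=[-3,3] → [-3,3] (no change)
  #10 pop 2: in=[-3,3] → [-3,2] (was [-3,1]); enqueue [3]
  #11 pop 5: in=[-3,3] → [-3,3] (was [-3,1]); enqueue [0,1,2]
  #12 pop 3: in=[-3,3] → [-3,3] (no change)
  #13 pop 0: in=[-3,3] → [-3,3] (no change)
  #14 pop 1: in=[-3,3] → [-3,3] (no change)
  #15 pop 2: in=[-3,3] → [-3,2] (no change)

Fixpoint:
  val[0] = [-3,3]
  val[1] = [-3,3]
  val[2] = [-3,2]
  val[3] = [-3,3]
  val[4] = [-3,2]
  val[5] = [-3,3]

yes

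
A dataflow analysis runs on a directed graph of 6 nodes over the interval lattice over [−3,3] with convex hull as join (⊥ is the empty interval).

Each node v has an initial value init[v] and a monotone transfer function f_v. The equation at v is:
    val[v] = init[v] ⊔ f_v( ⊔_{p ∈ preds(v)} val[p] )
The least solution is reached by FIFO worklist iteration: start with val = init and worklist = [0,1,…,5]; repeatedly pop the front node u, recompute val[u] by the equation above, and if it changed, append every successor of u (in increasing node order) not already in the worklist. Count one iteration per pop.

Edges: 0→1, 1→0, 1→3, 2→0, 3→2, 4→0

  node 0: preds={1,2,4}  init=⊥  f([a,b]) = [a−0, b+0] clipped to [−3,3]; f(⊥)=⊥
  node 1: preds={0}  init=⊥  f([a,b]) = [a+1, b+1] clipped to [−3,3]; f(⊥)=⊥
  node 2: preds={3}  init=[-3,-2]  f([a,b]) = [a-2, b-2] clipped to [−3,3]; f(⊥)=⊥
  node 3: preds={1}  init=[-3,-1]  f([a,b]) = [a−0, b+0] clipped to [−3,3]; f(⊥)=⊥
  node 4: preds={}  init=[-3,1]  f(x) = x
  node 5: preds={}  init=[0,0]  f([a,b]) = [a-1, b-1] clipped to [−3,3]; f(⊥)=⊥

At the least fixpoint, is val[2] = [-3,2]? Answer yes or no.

no

Iteration log — 14 steps:
  step 1. node 0  ⊔preds=[-3,1]  new=[-3,1]  old=⊥  +wl: 
  step 2. node 1  ⊔preds=[-3,1]  new=[-2,2]  old=⊥  +wl: 0
  step 3. node 2  ⊔preds=[-3,-1]  new=[-3,-2]  stable
  step 4. node 3  ⊔preds=[-2,2]  new=[-3,2]  old=[-3,-1]  +wl: 2
  step 5. node 4  ⊔preds=⊥  new=[-3,1]  stable
  step 6. node 5  ⊔preds=⊥  new=[0,0]  stable
  step 7. node 0  ⊔preds=[-3,2]  new=[-3,2]  old=[-3,1]  +wl: 1
  step 8. node 2  ⊔preds=[-3,2]  new=[-3,0]  old=[-3,-2]  +wl: 0
  step 9. node 1  ⊔preds=[-3,2]  new=[-2,3]  old=[-2,2]  +wl: 3
  step 10. node 0  ⊔preds=[-3,3]  new=[-3,3]  old=[-3,2]  +wl: 1
  step 11. node 3  ⊔preds=[-2,3]  new=[-3,3]  old=[-3,2]  +wl: 2
  step 12. node 1  ⊔preds=[-3,3]  new=[-2,3]  stable
  step 13. node 2  ⊔preds=[-3,3]  new=[-3,1]  old=[-3,0]  +wl: 0
  step 14. node 0  ⊔preds=[-3,3]  new=[-3,3]  stable

Least fixpoint reached:
  node 0: [-3,3]
  node 1: [-2,3]
  node 2: [-3,1]
  node 3: [-3,3]
  node 4: [-3,1]
  node 5: [0,0]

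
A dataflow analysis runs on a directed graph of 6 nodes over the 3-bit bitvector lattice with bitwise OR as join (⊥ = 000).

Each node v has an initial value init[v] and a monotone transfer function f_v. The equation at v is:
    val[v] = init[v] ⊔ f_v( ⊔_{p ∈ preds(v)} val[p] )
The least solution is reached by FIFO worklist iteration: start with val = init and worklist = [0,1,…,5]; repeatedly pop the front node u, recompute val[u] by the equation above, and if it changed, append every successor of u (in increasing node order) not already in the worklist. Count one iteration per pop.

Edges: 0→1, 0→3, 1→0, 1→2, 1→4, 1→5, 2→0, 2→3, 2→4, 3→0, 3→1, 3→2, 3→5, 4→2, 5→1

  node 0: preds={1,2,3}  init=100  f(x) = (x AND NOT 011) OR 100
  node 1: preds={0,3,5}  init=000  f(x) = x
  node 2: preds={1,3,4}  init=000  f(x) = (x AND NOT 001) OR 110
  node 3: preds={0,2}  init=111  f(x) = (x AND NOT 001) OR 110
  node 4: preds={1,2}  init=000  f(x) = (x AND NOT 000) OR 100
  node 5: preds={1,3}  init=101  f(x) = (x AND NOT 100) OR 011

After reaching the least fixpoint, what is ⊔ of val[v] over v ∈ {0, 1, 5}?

Trace (9 dequeues):
  [1] u=0 | in 111 | out 100 | ==
  [2] u=1 | in 111 | out 111 | prev 000 | push {0}
  [3] u=2 | in 111 | out 110 | prev 000 | push {}
  [4] u=3 | in 110 | out 111 | ==
  [5] u=4 | in 111 | out 111 | prev 000 | push {2}
  [6] u=5 | in 111 | out 111 | prev 101 | push {1}
  [7] u=0 | in 111 | out 100 | ==
  [8] u=2 | in 111 | out 110 | ==
  [9] u=1 | in 111 | out 111 | ==

Converged values:
  [0] 100
  [1] 111
  [2] 110
  [3] 111
  [4] 111
  [5] 111

111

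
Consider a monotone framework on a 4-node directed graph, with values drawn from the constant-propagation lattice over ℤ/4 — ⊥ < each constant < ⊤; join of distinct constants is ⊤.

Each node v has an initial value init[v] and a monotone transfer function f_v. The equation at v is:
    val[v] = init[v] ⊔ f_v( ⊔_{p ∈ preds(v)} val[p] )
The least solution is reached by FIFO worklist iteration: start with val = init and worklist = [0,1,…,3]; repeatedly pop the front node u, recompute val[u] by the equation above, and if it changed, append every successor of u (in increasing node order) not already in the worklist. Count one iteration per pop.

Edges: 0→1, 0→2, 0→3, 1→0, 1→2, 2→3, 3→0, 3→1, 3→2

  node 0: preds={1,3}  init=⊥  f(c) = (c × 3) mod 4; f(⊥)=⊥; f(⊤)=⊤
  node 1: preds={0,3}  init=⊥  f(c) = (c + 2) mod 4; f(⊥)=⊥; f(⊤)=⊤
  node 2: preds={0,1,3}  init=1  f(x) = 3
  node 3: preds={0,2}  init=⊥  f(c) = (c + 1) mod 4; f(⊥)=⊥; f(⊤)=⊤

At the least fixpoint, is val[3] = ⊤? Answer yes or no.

Trace (9 dequeues):
  [1] u=0 | in ⊥ | out ⊥ | ==
  [2] u=1 | in ⊥ | out ⊥ | ==
  [3] u=2 | in ⊥ | out ⊤ | prev 1 | push {}
  [4] u=3 | in ⊤ | out ⊤ | prev ⊥ | push {0,1,2}
  [5] u=0 | in ⊤ | out ⊤ | prev ⊥ | push {3}
  [6] u=1 | in ⊤ | out ⊤ | prev ⊥ | push {0}
  [7] u=2 | in ⊤ | out ⊤ | ==
  [8] u=3 | in ⊤ | out ⊤ | ==
  [9] u=0 | in ⊤ | out ⊤ | ==

Converged values:
  [0] ⊤
  [1] ⊤
  [2] ⊤
  [3] ⊤

yes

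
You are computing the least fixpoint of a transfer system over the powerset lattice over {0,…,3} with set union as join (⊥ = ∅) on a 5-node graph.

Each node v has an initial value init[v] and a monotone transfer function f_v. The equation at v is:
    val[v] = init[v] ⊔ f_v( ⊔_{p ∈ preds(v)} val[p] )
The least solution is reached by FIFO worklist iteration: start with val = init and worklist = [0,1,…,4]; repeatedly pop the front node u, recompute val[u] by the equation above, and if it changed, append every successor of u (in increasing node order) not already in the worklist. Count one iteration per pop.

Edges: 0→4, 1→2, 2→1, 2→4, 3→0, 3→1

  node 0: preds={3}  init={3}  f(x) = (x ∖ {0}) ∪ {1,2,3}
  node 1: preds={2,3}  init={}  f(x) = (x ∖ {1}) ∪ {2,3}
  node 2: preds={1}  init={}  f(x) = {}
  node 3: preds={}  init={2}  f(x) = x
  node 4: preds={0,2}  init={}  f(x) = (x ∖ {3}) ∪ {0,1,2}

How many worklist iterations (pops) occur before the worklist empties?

5

Trace (5 dequeues):
  [1] u=0 | in {2} | out {1,2,3} | prev {3} | push {}
  [2] u=1 | in {2} | out {2,3} | prev {} | push {}
  [3] u=2 | in {2,3} | out {} | ==
  [4] u=3 | in {} | out {2} | ==
  [5] u=4 | in {1,2,3} | out {0,1,2} | prev {} | push {}

Converged values:
  [0] {1,2,3}
  [1] {2,3}
  [2] {}
  [3] {2}
  [4] {0,1,2}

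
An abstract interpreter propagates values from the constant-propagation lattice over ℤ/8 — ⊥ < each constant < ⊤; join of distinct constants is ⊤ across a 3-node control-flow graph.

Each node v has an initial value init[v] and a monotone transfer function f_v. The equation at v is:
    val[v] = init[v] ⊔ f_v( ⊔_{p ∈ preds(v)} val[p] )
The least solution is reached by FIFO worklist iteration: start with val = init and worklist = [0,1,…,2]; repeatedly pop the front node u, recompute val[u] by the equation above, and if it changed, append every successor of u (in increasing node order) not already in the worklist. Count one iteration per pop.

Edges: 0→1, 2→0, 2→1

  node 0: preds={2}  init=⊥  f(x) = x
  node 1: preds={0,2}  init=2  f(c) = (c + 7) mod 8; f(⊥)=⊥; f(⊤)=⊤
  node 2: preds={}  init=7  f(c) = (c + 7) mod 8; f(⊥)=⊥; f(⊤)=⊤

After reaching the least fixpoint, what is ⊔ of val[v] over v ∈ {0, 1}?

⊤

Trace (3 dequeues):
  [1] u=0 | in 7 | out 7 | prev ⊥ | push {}
  [2] u=1 | in 7 | out ⊤ | prev 2 | push {}
  [3] u=2 | in ⊥ | out 7 | ==

Converged values:
  [0] 7
  [1] ⊤
  [2] 7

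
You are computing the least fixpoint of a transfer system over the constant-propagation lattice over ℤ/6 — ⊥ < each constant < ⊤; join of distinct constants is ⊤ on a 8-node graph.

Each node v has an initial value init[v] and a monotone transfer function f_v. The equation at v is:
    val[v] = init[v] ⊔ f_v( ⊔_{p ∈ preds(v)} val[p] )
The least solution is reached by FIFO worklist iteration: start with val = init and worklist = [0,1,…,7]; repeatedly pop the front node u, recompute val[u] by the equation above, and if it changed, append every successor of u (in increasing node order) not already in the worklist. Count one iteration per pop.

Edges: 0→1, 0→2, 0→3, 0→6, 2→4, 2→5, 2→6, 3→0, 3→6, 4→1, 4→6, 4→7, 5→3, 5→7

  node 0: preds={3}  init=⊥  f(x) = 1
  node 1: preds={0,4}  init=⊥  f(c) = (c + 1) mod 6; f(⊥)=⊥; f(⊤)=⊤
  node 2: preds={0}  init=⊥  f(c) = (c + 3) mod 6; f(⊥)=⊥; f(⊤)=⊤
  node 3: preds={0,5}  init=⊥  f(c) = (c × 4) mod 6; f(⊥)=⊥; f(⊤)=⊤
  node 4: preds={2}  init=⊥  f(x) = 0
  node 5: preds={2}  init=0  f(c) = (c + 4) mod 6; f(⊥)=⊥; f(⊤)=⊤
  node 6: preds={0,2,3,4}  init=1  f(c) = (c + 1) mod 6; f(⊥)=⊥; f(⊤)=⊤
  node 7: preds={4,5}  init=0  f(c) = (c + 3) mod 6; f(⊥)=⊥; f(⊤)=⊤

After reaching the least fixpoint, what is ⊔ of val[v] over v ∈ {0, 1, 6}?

⊤

Worklist (11 pops):
  #1 pop 0: in=⊥ → 1 (was ⊥); enqueue []
  #2 pop 1: in=1 → 2 (was ⊥); enqueue []
  #3 pop 2: in=1 → 4 (was ⊥); enqueue []
  #4 pop 3: in=⊤ → ⊤ (was ⊥); enqueue [0]
  #5 pop 4: in=4 → 0 (was ⊥); enqueue [1]
  #6 pop 5: in=4 → ⊤ (was 0); enqueue [3]
  #7 pop 6: in=⊤ → ⊤ (was 1); enqueue []
  #8 pop 7: in=⊤ → ⊤ (was 0); enqueue []
  #9 pop 0: in=⊤ → 1 (no change)
  #10 pop 1: in=⊤ → ⊤ (was 2); enqueue []
  #11 pop 3: in=⊤ → ⊤ (no change)

Fixpoint:
  val[0] = 1
  val[1] = ⊤
  val[2] = 4
  val[3] = ⊤
  val[4] = 0
  val[5] = ⊤
  val[6] = ⊤
  val[7] = ⊤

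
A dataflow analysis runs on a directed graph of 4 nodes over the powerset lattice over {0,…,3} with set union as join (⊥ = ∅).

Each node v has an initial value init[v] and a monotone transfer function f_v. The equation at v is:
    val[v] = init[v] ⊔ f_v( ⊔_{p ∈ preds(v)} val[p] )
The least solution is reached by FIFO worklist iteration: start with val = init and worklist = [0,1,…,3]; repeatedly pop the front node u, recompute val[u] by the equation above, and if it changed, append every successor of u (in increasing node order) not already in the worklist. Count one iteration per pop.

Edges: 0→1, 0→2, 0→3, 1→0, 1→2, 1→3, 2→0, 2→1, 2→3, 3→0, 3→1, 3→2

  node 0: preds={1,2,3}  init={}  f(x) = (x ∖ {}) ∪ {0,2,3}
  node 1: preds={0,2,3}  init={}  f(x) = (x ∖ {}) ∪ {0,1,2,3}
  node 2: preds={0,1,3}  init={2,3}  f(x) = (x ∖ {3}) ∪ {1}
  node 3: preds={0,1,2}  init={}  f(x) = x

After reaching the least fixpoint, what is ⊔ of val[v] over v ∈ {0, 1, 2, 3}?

{0,1,2,3}

Iteration log — 8 steps:
  step 1. node 0  ⊔preds={2,3}  new={0,2,3}  old={}  +wl: 
  step 2. node 1  ⊔preds={0,2,3}  new={0,1,2,3}  old={}  +wl: 0
  step 3. node 2  ⊔preds={0,1,2,3}  new={0,1,2,3}  old={2,3}  +wl: 1
  step 4. node 3  ⊔preds={0,1,2,3}  new={0,1,2,3}  old={}  +wl: 2
  step 5. node 0  ⊔preds={0,1,2,3}  new={0,1,2,3}  old={0,2,3}  +wl: 3
  step 6. node 1  ⊔preds={0,1,2,3}  new={0,1,2,3}  stable
  step 7. node 2  ⊔preds={0,1,2,3}  new={0,1,2,3}  stable
  step 8. node 3  ⊔preds={0,1,2,3}  new={0,1,2,3}  stable

Least fixpoint reached:
  node 0: {0,1,2,3}
  node 1: {0,1,2,3}
  node 2: {0,1,2,3}
  node 3: {0,1,2,3}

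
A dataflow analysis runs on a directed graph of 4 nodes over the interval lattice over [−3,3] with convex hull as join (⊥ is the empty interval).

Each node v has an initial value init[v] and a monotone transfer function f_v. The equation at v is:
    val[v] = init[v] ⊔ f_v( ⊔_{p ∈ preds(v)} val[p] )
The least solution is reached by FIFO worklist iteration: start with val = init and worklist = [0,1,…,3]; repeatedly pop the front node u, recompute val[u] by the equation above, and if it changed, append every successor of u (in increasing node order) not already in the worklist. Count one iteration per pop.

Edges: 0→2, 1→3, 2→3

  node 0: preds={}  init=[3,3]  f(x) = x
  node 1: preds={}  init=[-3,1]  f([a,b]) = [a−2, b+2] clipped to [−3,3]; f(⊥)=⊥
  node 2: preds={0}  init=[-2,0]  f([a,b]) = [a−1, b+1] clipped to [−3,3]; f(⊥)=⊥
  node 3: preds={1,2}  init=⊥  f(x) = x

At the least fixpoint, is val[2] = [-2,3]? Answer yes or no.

yes

Iteration log — 4 steps:
  step 1. node 0  ⊔preds=⊥  new=[3,3]  stable
  step 2. node 1  ⊔preds=⊥  new=[-3,1]  stable
  step 3. node 2  ⊔preds=[3,3]  new=[-2,3]  old=[-2,0]  +wl: 
  step 4. node 3  ⊔preds=[-3,3]  new=[-3,3]  old=⊥  +wl: 

Least fixpoint reached:
  node 0: [3,3]
  node 1: [-3,1]
  node 2: [-2,3]
  node 3: [-3,3]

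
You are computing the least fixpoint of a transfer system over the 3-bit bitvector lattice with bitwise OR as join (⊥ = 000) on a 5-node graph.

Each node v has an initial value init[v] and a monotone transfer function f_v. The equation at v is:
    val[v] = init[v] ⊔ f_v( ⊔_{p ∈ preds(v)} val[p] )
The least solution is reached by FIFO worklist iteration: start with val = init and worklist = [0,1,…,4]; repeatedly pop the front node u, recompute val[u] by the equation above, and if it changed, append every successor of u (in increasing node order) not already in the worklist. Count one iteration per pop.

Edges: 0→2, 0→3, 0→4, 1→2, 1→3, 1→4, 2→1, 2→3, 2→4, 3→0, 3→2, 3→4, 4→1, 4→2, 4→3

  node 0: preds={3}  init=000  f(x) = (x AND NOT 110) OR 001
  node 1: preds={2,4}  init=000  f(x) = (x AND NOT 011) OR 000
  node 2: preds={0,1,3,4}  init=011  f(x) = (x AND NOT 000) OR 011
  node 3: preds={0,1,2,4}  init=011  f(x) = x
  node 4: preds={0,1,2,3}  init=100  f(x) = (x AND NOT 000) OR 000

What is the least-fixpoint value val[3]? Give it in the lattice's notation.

Iteration log — 9 steps:
  step 1. node 0  ⊔preds=011  new=001  old=000  +wl: 
  step 2. node 1  ⊔preds=111  new=100  old=000  +wl: 
  step 3. node 2  ⊔preds=111  new=111  old=011  +wl: 1
  step 4. node 3  ⊔preds=111  new=111  old=011  +wl: 0,2
  step 5. node 4  ⊔preds=111  new=111  old=100  +wl: 3
  step 6. node 1  ⊔preds=111  new=100  stable
  step 7. node 0  ⊔preds=111  new=001  stable
  step 8. node 2  ⊔preds=111  new=111  stable
  step 9. node 3  ⊔preds=111  new=111  stable

Least fixpoint reached:
  node 0: 001
  node 1: 100
  node 2: 111
  node 3: 111
  node 4: 111

111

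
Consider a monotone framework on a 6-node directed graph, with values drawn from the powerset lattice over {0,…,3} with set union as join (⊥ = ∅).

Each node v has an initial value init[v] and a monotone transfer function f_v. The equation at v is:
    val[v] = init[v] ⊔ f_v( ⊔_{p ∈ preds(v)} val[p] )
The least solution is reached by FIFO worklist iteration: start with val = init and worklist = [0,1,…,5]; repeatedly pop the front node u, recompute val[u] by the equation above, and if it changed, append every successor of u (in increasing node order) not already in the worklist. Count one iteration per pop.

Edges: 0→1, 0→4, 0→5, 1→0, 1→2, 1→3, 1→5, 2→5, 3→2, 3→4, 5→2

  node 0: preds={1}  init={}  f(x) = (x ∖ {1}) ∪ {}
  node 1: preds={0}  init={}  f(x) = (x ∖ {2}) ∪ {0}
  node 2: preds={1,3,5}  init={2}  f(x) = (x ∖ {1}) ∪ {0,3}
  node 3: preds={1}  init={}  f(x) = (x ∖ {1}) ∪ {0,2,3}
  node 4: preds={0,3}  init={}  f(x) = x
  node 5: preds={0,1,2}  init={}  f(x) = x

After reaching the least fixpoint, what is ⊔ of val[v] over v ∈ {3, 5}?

Trace (11 dequeues):
  [1] u=0 | in {} | out {} | ==
  [2] u=1 | in {} | out {0} | prev {} | push {0}
  [3] u=2 | in {0} | out {0,2,3} | prev {2} | push {}
  [4] u=3 | in {0} | out {0,2,3} | prev {} | push {2}
  [5] u=4 | in {0,2,3} | out {0,2,3} | prev {} | push {}
  [6] u=5 | in {0,2,3} | out {0,2,3} | prev {} | push {}
  [7] u=0 | in {0} | out {0} | prev {} | push {1,4,5}
  [8] u=2 | in {0,2,3} | out {0,2,3} | ==
  [9] u=1 | in {0} | out {0} | ==
  [10] u=4 | in {0,2,3} | out {0,2,3} | ==
  [11] u=5 | in {0,2,3} | out {0,2,3} | ==

Converged values:
  [0] {0}
  [1] {0}
  [2] {0,2,3}
  [3] {0,2,3}
  [4] {0,2,3}
  [5] {0,2,3}

{0,2,3}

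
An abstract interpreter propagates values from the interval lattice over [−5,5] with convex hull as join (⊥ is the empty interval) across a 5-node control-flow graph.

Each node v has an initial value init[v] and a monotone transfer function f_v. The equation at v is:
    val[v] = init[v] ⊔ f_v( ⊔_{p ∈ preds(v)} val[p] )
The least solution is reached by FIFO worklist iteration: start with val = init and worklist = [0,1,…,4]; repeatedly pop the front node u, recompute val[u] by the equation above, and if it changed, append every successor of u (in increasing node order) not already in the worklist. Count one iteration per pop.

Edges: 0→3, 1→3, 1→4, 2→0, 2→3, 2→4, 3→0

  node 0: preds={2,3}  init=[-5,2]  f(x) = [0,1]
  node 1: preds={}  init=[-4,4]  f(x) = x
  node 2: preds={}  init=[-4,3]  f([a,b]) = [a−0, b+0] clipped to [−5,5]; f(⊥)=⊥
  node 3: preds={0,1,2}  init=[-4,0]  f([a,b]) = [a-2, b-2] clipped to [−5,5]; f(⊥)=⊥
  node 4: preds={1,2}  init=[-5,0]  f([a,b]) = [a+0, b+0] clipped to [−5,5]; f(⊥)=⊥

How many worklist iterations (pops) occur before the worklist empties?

6

Worklist (6 pops):
  #1 pop 0: in=[-4,3] → [-5,2] (no change)
  #2 pop 1: in=⊥ → [-4,4] (no change)
  #3 pop 2: in=⊥ → [-4,3] (no change)
  #4 pop 3: in=[-5,4] → [-5,2] (was [-4,0]); enqueue [0]
  #5 pop 4: in=[-4,4] → [-5,4] (was [-5,0]); enqueue []
  #6 pop 0: in=[-5,3] → [-5,2] (no change)

Fixpoint:
  val[0] = [-5,2]
  val[1] = [-4,4]
  val[2] = [-4,3]
  val[3] = [-5,2]
  val[4] = [-5,4]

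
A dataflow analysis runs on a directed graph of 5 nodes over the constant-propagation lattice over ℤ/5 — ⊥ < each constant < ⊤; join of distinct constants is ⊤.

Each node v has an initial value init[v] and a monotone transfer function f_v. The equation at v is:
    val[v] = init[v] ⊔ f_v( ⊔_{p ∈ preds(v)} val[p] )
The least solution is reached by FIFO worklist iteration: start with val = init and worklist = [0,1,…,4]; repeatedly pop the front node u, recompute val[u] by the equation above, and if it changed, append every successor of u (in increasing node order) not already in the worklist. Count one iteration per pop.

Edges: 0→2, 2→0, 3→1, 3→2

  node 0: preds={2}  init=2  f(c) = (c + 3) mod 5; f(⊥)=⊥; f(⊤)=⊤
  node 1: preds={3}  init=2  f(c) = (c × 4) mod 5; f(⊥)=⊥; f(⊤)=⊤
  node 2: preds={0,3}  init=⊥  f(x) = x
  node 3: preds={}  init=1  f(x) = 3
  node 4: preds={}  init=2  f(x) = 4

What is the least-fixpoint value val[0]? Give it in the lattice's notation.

Iteration log — 8 steps:
  step 1. node 0  ⊔preds=⊥  new=2  stable
  step 2. node 1  ⊔preds=1  new=⊤  old=2  +wl: 
  step 3. node 2  ⊔preds=⊤  new=⊤  old=⊥  +wl: 0
  step 4. node 3  ⊔preds=⊥  new=⊤  old=1  +wl: 1,2
  step 5. node 4  ⊔preds=⊥  new=⊤  old=2  +wl: 
  step 6. node 0  ⊔preds=⊤  new=⊤  old=2  +wl: 
  step 7. node 1  ⊔preds=⊤  new=⊤  stable
  step 8. node 2  ⊔preds=⊤  new=⊤  stable

Least fixpoint reached:
  node 0: ⊤
  node 1: ⊤
  node 2: ⊤
  node 3: ⊤
  node 4: ⊤

⊤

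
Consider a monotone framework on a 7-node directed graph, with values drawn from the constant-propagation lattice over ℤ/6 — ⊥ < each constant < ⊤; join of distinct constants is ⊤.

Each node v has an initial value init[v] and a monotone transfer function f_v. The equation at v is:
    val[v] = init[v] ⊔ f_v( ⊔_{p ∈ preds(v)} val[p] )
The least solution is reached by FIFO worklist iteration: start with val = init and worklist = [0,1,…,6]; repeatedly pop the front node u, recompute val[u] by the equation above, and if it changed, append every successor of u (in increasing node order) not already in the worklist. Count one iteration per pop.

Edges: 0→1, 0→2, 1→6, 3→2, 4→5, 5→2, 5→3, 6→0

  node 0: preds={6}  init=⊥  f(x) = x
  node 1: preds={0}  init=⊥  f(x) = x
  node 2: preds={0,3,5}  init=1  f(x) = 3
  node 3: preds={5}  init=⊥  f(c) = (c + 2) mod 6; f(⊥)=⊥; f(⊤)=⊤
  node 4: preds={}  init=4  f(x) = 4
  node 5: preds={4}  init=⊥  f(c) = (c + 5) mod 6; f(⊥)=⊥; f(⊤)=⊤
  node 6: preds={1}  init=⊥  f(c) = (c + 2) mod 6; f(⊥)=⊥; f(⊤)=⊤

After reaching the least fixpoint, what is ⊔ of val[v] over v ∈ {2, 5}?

Worklist (10 pops):
  #1 pop 0: in=⊥ → ⊥ (no change)
  #2 pop 1: in=⊥ → ⊥ (no change)
  #3 pop 2: in=⊥ → ⊤ (was 1); enqueue []
  #4 pop 3: in=⊥ → ⊥ (no change)
  #5 pop 4: in=⊥ → 4 (no change)
  #6 pop 5: in=4 → 3 (was ⊥); enqueue [2,3]
  #7 pop 6: in=⊥ → ⊥ (no change)
  #8 pop 2: in=3 → ⊤ (no change)
  #9 pop 3: in=3 → 5 (was ⊥); enqueue [2]
  #10 pop 2: in=⊤ → ⊤ (no change)

Fixpoint:
  val[0] = ⊥
  val[1] = ⊥
  val[2] = ⊤
  val[3] = 5
  val[4] = 4
  val[5] = 3
  val[6] = ⊥

⊤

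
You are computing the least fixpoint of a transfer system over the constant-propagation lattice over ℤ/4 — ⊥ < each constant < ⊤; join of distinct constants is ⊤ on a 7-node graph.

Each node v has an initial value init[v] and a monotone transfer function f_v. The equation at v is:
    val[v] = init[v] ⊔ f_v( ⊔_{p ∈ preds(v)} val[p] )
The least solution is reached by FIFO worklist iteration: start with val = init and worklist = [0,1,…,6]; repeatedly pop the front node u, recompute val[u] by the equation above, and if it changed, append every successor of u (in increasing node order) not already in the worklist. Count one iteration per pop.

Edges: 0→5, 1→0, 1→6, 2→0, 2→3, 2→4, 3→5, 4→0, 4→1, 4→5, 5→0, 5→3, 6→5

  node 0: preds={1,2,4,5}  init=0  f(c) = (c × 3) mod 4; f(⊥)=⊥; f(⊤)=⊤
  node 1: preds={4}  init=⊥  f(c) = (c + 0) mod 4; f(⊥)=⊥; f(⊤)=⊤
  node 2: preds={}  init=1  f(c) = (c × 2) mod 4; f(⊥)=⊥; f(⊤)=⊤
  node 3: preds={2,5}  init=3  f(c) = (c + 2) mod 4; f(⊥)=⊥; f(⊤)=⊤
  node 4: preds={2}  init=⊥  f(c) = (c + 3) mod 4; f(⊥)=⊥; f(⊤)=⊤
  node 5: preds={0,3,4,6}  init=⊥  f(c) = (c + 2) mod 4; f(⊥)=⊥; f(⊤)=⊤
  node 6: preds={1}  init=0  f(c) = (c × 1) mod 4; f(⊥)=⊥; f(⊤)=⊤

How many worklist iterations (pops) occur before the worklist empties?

13

Iteration log — 13 steps:
  step 1. node 0  ⊔preds=1  new=⊤  old=0  +wl: 
  step 2. node 1  ⊔preds=⊥  new=⊥  stable
  step 3. node 2  ⊔preds=⊥  new=1  stable
  step 4. node 3  ⊔preds=1  new=3  stable
  step 5. node 4  ⊔preds=1  new=0  old=⊥  +wl: 0,1
  step 6. node 5  ⊔preds=⊤  new=⊤  old=⊥  +wl: 3
  step 7. node 6  ⊔preds=⊥  new=0  stable
  step 8. node 0  ⊔preds=⊤  new=⊤  stable
  step 9. node 1  ⊔preds=0  new=0  old=⊥  +wl: 0,6
  step 10. node 3  ⊔preds=⊤  new=⊤  old=3  +wl: 5
  step 11. node 0  ⊔preds=⊤  new=⊤  stable
  step 12. node 6  ⊔preds=0  new=0  stable
  step 13. node 5  ⊔preds=⊤  new=⊤  stable

Least fixpoint reached:
  node 0: ⊤
  node 1: 0
  node 2: 1
  node 3: ⊤
  node 4: 0
  node 5: ⊤
  node 6: 0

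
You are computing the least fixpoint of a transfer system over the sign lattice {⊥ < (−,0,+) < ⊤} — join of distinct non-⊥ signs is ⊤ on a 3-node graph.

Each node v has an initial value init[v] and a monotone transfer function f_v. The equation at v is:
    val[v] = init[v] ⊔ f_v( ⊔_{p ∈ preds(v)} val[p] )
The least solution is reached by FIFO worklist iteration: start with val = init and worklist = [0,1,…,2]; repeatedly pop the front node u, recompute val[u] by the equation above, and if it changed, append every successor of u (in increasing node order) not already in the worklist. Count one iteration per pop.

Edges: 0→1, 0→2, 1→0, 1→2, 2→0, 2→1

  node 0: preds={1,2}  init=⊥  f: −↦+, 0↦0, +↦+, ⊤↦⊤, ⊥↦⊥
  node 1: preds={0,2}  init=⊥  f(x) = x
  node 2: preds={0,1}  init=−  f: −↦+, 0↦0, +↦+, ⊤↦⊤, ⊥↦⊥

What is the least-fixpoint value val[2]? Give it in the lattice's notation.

⊤

Worklist (6 pops):
  #1 pop 0: in=− → + (was ⊥); enqueue []
  #2 pop 1: in=⊤ → ⊤ (was ⊥); enqueue [0]
  #3 pop 2: in=⊤ → ⊤ (was −); enqueue [1]
  #4 pop 0: in=⊤ → ⊤ (was +); enqueue [2]
  #5 pop 1: in=⊤ → ⊤ (no change)
  #6 pop 2: in=⊤ → ⊤ (no change)

Fixpoint:
  val[0] = ⊤
  val[1] = ⊤
  val[2] = ⊤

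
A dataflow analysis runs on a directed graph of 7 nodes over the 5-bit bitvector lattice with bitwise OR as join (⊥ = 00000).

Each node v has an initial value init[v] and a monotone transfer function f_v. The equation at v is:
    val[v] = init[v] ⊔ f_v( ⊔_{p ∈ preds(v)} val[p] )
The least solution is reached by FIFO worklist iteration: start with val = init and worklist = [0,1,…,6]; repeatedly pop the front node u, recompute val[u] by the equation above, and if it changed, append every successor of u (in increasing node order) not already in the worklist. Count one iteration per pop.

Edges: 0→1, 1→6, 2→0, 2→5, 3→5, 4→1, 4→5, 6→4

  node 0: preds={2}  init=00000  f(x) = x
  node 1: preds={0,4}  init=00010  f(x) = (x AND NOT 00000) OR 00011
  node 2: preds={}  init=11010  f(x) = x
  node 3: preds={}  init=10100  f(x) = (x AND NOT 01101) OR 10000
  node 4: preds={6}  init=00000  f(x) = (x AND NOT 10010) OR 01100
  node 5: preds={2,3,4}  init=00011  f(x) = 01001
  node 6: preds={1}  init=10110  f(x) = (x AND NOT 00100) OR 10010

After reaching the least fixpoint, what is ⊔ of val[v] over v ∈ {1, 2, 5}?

11111

Trace (12 dequeues):
  [1] u=0 | in 11010 | out 11010 | prev 00000 | push {}
  [2] u=1 | in 11010 | out 11011 | prev 00010 | push {}
  [3] u=2 | in 00000 | out 11010 | ==
  [4] u=3 | in 00000 | out 10100 | ==
  [5] u=4 | in 10110 | out 01100 | prev 00000 | push {1}
  [6] u=5 | in 11110 | out 01011 | prev 00011 | push {}
  [7] u=6 | in 11011 | out 11111 | prev 10110 | push {4}
  [8] u=1 | in 11110 | out 11111 | prev 11011 | push {6}
  [9] u=4 | in 11111 | out 01101 | prev 01100 | push {1,5}
  [10] u=6 | in 11111 | out 11111 | ==
  [11] u=1 | in 11111 | out 11111 | ==
  [12] u=5 | in 11111 | out 01011 | ==

Converged values:
  [0] 11010
  [1] 11111
  [2] 11010
  [3] 10100
  [4] 01101
  [5] 01011
  [6] 11111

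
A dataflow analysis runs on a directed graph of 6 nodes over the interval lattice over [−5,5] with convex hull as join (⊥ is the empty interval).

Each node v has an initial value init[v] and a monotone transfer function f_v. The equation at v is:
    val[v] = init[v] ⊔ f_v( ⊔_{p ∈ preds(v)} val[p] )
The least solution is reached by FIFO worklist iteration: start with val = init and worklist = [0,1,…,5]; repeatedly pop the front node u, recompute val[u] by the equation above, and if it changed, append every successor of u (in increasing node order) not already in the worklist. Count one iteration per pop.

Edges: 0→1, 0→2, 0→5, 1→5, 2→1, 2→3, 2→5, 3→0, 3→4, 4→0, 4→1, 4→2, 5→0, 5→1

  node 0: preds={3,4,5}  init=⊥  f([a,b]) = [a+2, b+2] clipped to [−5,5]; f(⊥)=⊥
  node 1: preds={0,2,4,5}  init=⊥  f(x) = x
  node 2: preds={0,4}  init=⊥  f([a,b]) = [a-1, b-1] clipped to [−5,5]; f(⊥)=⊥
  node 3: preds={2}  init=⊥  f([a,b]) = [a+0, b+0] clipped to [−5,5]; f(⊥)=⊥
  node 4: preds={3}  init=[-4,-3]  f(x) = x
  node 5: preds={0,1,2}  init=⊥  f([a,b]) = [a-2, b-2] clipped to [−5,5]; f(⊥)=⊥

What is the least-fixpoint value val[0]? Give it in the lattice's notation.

Worklist (58 pops):
  #1 pop 0: in=[-4,-3] → [-2,-1] (was ⊥); enqueue []
  #2 pop 1: in=[-4,-1] → [-4,-1] (was ⊥); enqueue []
  #3 pop 2: in=[-4,-1] → [-5,-2] (was ⊥); enqueue [1]
  #4 pop 3: in=[-5,-2] → [-5,-2] (was ⊥); enqueue [0]
  #5 pop 4: in=[-5,-2] → [-5,-2] (was [-4,-3]); enqueue [2]
  #6 pop 5: in=[-5,-1] → [-5,-3] (was ⊥); enqueue []
  #7 pop 1: in=[-5,-1] → [-5,-1] (was [-4,-1]); enqueue [5]
  #8 pop 0: in=[-5,-2] → [-3,0] (was [-2,-1]); enqueue [1]
  #9 pop 2: in=[-5,0] → [-5,-1] (was [-5,-2]); enqueue [3]
  #10 pop 5: in=[-5,0] → [-5,-2] (was [-5,-3]); enqueue [0]
  #11 pop 1: in=[-5,0] → [-5,0] (was [-5,-1]); enqueue [5]
  #12 pop 3: in=[-5,-1] → [-5,-1] (was [-5,-2]); enqueue [4]
  #13 pop 0: in=[-5,-1] → [-3,1] (was [-3,0]); enqueue [1,2]
  #14 pop 5: in=[-5,1] → [-5,-1] (was [-5,-2]); enqueue [0]
  #15 pop 4: in=[-5,-1] → [-5,-1] (was [-5,-2]); enqueue []
  #16 pop 1: in=[-5,1] → [-5,1] (was [-5,0]); enqueue [5]
  #17 pop 2: in=[-5,1] → [-5,0] (was [-5,-1]); enqueue [1,3]
  #18 pop 0: in=[-5,-1] → [-3,1] (no change)
  #19 pop 5: in=[-5,1] → [-5,-1] (no change)
  #20 pop 1: in=[-5,1] → [-5,1] (no change)
  #21 pop 3: in=[-5,0] → [-5,0] (was [-5,-1]); enqueue [0,4]
  #22 pop 0: in=[-5,0] → [-3,2] (was [-3,1]); enqueue [1,2,5]
  #23 pop 4: in=[-5,0] → [-5,0] (was [-5,-1]); enqueue [0]
  #24 pop 1: in=[-5,2] → [-5,2] (was [-5,1]); enqueue []
  #25 pop 2: in=[-5,2] → [-5,1] (was [-5,0]); enqueue [1,3]
  #26 pop 5: in=[-5,2] → [-5,0] (was [-5,-1]); enqueue []
  #27 pop 0: in=[-5,0] → [-3,2] (no change)
  #28 pop 1: in=[-5,2] → [-5,2] (no change)
  #29 pop 3: in=[-5,1] → [-5,1] (was [-5,0]); enqueue [0,4]
  #30 pop 0: in=[-5,1] → [-3,3] (was [-3,2]); enqueue [1,2,5]
  #31 pop 4: in=[-5,1] → [-5,1] (was [-5,0]); enqueue [0]
  #32 pop 1: in=[-5,3] → [-5,3] (was [-5,2]); enqueue []
  #33 pop 2: in=[-5,3] → [-5,2] (was [-5,1]); enqueue [1,3]
  #34 pop 5: in=[-5,3] → [-5,1] (was [-5,0]); enqueue []
  #35 pop 0: in=[-5,1] → [-3,3] (no change)
  #36 pop 1: in=[-5,3] → [-5,3] (no change)
  #37 pop 3: in=[-5,2] → [-5,2] (was [-5,1]); enqueue [0,4]
  #38 pop 0: in=[-5,2] → [-3,4] (was [-3,3]); enqueue [1,2,5]
  #39 pop 4: in=[-5,2] → [-5,2] (was [-5,1]); enqueue [0]
  #40 pop 1: in=[-5,4] → [-5,4] (was [-5,3]); enqueue []
  #41 pop 2: in=[-5,4] → [-5,3] (was [-5,2]); enqueue [1,3]
  #42 pop 5: in=[-5,4] → [-5,2] (was [-5,1]); enqueue []
  #43 pop 0: in=[-5,2] → [-3,4] (no change)
  #44 pop 1: in=[-5,4] → [-5,4] (no change)
  #45 pop 3: in=[-5,3] → [-5,3] (was [-5,2]); enqueue [0,4]
  #46 pop 0: in=[-5,3] → [-3,5] (was [-3,4]); enqueue [1,2,5]
  #47 pop 4: in=[-5,3] → [-5,3] (was [-5,2]); enqueue [0]
  #48 pop 1: in=[-5,5] → [-5,5] (was [-5,4]); enqueue []
  #49 pop 2: in=[-5,5] → [-5,4] (was [-5,3]); enqueue [1,3]
  #50 pop 5: in=[-5,5] → [-5,3] (was [-5,2]); enqueue []
  #51 pop 0: in=[-5,3] → [-3,5] (no change)
  #52 pop 1: in=[-5,5] → [-5,5] (no change)
  #53 pop 3: in=[-5,4] → [-5,4] (was [-5,3]); enqueue [0,4]
  #54 pop 0: in=[-5,4] → [-3,5] (no change)
  #55 pop 4: in=[-5,4] → [-5,4] (was [-5,3]); enqueue [0,1,2]
  #56 pop 0: in=[-5,4] → [-3,5] (no change)
  #57 pop 1: in=[-5,5] → [-5,5] (no change)
  #58 pop 2: in=[-5,5] → [-5,4] (no change)

Fixpoint:
  val[0] = [-3,5]
  val[1] = [-5,5]
  val[2] = [-5,4]
  val[3] = [-5,4]
  val[4] = [-5,4]
  val[5] = [-5,3]

[-3,5]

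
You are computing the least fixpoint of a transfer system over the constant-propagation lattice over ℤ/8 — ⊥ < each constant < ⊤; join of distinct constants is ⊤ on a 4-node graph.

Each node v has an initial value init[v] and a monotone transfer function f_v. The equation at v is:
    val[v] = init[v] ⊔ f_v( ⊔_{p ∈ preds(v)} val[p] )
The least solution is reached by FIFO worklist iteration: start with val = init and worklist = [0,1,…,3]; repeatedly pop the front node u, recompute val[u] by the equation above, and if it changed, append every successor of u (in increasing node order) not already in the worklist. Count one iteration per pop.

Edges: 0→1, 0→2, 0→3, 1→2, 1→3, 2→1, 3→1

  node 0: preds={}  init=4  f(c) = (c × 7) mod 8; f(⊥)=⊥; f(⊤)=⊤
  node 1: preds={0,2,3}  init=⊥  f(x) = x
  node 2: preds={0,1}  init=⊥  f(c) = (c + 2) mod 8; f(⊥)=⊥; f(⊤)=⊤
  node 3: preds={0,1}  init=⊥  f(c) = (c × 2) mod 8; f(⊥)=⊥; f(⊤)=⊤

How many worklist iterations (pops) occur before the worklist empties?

8

Iteration log — 8 steps:
  step 1. node 0  ⊔preds=⊥  new=4  stable
  step 2. node 1  ⊔preds=4  new=4  old=⊥  +wl: 
  step 3. node 2  ⊔preds=4  new=6  old=⊥  +wl: 1
  step 4. node 3  ⊔preds=4  new=0  old=⊥  +wl: 
  step 5. node 1  ⊔preds=⊤  new=⊤  old=4  +wl: 2,3
  step 6. node 2  ⊔preds=⊤  new=⊤  old=6  +wl: 1
  step 7. node 3  ⊔preds=⊤  new=⊤  old=0  +wl: 
  step 8. node 1  ⊔preds=⊤  new=⊤  stable

Least fixpoint reached:
  node 0: 4
  node 1: ⊤
  node 2: ⊤
  node 3: ⊤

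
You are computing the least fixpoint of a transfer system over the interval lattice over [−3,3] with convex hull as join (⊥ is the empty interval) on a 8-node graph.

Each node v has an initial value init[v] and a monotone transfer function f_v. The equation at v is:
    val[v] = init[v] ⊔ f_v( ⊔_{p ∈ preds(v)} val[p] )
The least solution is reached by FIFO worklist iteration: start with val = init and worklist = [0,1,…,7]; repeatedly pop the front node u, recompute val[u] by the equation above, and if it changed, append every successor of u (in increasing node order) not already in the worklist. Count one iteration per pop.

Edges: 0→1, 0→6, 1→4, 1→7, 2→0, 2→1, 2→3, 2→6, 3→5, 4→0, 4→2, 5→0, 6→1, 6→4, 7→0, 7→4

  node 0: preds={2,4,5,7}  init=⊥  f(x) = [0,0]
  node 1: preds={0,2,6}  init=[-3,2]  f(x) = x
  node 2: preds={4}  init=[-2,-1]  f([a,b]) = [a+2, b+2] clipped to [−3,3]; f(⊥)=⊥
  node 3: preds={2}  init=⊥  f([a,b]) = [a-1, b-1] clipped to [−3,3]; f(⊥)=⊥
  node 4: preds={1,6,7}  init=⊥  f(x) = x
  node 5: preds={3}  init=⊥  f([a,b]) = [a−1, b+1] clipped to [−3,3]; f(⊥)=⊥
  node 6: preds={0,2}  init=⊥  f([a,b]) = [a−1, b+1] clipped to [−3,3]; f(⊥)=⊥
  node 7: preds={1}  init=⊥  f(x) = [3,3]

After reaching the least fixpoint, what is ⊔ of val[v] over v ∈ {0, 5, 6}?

[-3,3]

Iteration log — 21 steps:
  step 1. node 0  ⊔preds=[-2,-1]  new=[0,0]  old=⊥  +wl: 
  step 2. node 1  ⊔preds=[-2,0]  new=[-3,2]  stable
  step 3. node 2  ⊔preds=⊥  new=[-2,-1]  stable
  step 4. node 3  ⊔preds=[-2,-1]  new=[-3,-2]  old=⊥  +wl: 
  step 5. node 4  ⊔preds=[-3,2]  new=[-3,2]  old=⊥  +wl: 0,2
  step 6. node 5  ⊔preds=[-3,-2]  new=[-3,-1]  old=⊥  +wl: 
  step 7. node 6  ⊔preds=[-2,0]  new=[-3,1]  old=⊥  +wl: 1,4
  step 8. node 7  ⊔preds=[-3,2]  new=[3,3]  old=⊥  +wl: 
  step 9. node 0  ⊔preds=[-3,3]  new=[0,0]  stable
  step 10. node 2  ⊔preds=[-3,2]  new=[-2,3]  old=[-2,-1]  +wl: 0,3,6
  step 11. node 1  ⊔preds=[-3,3]  new=[-3,3]  old=[-3,2]  +wl: 7
  step 12. node 4  ⊔preds=[-3,3]  new=[-3,3]  old=[-3,2]  +wl: 2
  step 13. node 0  ⊔preds=[-3,3]  new=[0,0]  stable
  step 14. node 3  ⊔preds=[-2,3]  new=[-3,2]  old=[-3,-2]  +wl: 5
  step 15. node 6  ⊔preds=[-2,3]  new=[-3,3]  old=[-3,1]  +wl: 1,4
  step 16. node 7  ⊔preds=[-3,3]  new=[3,3]  stable
  step 17. node 2  ⊔preds=[-3,3]  new=[-2,3]  stable
  step 18. node 5  ⊔preds=[-3,2]  new=[-3,3]  old=[-3,-1]  +wl: 0
  step 19. node 1  ⊔preds=[-3,3]  new=[-3,3]  stable
  step 20. node 4  ⊔preds=[-3,3]  new=[-3,3]  stable
  step 21. node 0  ⊔preds=[-3,3]  new=[0,0]  stable

Least fixpoint reached:
  node 0: [0,0]
  node 1: [-3,3]
  node 2: [-2,3]
  node 3: [-3,2]
  node 4: [-3,3]
  node 5: [-3,3]
  node 6: [-3,3]
  node 7: [3,3]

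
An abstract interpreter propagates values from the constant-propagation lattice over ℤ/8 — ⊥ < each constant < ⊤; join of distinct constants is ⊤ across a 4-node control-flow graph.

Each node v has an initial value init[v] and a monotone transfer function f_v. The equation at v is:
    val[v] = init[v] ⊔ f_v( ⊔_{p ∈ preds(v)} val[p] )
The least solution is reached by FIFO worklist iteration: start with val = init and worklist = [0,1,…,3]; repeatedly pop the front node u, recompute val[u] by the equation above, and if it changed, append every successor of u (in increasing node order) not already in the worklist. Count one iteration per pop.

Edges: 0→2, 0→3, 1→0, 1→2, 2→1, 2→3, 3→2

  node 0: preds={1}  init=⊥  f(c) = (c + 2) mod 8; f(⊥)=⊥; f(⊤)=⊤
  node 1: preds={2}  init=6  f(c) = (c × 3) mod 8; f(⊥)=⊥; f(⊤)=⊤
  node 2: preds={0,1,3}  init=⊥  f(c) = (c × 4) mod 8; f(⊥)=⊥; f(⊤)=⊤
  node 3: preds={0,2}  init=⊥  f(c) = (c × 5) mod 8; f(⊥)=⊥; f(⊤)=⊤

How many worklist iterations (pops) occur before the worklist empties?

Trace (9 dequeues):
  [1] u=0 | in 6 | out 0 | prev ⊥ | push {}
  [2] u=1 | in ⊥ | out 6 | ==
  [3] u=2 | in ⊤ | out ⊤ | prev ⊥ | push {1}
  [4] u=3 | in ⊤ | out ⊤ | prev ⊥ | push {2}
  [5] u=1 | in ⊤ | out ⊤ | prev 6 | push {0}
  [6] u=2 | in ⊤ | out ⊤ | ==
  [7] u=0 | in ⊤ | out ⊤ | prev 0 | push {2,3}
  [8] u=2 | in ⊤ | out ⊤ | ==
  [9] u=3 | in ⊤ | out ⊤ | ==

Converged values:
  [0] ⊤
  [1] ⊤
  [2] ⊤
  [3] ⊤

9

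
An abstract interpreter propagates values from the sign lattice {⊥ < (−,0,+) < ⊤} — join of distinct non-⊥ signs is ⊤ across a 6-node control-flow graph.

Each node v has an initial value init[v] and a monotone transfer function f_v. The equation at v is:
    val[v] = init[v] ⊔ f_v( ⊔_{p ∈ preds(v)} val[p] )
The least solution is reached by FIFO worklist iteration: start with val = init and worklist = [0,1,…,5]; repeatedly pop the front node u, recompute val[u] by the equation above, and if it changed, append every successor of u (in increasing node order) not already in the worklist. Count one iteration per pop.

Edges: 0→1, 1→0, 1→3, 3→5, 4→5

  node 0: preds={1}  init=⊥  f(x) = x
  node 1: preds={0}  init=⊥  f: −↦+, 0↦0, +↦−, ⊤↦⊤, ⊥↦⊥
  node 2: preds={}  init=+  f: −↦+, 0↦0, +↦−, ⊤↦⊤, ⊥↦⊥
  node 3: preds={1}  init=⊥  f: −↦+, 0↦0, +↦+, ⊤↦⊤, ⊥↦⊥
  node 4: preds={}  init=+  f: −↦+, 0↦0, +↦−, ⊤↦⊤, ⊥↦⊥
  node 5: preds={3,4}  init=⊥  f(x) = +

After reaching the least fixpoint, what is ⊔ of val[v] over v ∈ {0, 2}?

+

Worklist (6 pops):
  #1 pop 0: in=⊥ → ⊥ (no change)
  #2 pop 1: in=⊥ → ⊥ (no change)
  #3 pop 2: in=⊥ → + (no change)
  #4 pop 3: in=⊥ → ⊥ (no change)
  #5 pop 4: in=⊥ → + (no change)
  #6 pop 5: in=+ → + (was ⊥); enqueue []

Fixpoint:
  val[0] = ⊥
  val[1] = ⊥
  val[2] = +
  val[3] = ⊥
  val[4] = +
  val[5] = +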